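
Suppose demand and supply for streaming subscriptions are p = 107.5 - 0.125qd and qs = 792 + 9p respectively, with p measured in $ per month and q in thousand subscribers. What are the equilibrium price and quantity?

p* = 4, q* = 828

Solving each curve for q: qd = 860 - 8p.
Equating demand and supply, 860 - 8p = 792 + 9p gives 17p = 68, so p* = 4.
From the demand curve, q* = 860 - 8(4) = 828.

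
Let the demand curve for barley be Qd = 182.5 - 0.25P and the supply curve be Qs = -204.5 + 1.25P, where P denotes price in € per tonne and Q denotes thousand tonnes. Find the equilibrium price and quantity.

P* = 258, Q* = 118

Set Qd = Qs: 182.5 - 0.25P = -204.5 + 1.25P, so 387 = 1.5P and P* = 258.
Plugging P* into demand: Q* = 182.5 - 0.25(258) = 118.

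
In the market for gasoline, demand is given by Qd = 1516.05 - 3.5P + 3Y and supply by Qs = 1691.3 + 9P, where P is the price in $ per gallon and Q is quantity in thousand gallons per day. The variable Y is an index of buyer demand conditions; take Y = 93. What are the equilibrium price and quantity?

P* = 8.3, Q* = 1766

With Y = 93, demand is Qd = 1795.05 - 3.5P.
The market clears where 1795.05 - 3.5P = 1691.3 + 9P. Rearranging, 12.5P = 103.75, hence P* = 8.3.
Then Q* = 1795.05 - 3.5(8.3) = 1766.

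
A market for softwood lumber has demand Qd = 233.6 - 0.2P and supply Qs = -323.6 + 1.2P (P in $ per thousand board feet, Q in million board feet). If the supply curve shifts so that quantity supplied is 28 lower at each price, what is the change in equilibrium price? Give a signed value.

The market clears where 233.6 - 0.2P = -323.6 + 1.2P. Rearranging, 1.4P = 557.2, hence P* = 398.
Then Q* = 233.6 - 0.2(398) = 154.
After the shift, supply is Qs = -351.6 + 1.2P.
Re-solving, 1.4P = 585.2 gives P = 418 and Q = 150.
ΔP = 418 - 398 = 20.

ΔP = 20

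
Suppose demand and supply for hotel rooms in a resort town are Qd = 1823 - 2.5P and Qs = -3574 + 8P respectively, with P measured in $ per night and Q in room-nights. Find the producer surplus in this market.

Equating demand and supply, 1823 - 2.5P = -3574 + 8P gives 10.5P = 5397, so P* = 514.
Substitute back: Q* = 1823 - 2.5(514) = 538.
Supply choke price (Qs = 0): P = 446.75. Producer surplus = ½ × (514 - 446.75) × 538 = 18090.25.

Producer surplus = 18090.25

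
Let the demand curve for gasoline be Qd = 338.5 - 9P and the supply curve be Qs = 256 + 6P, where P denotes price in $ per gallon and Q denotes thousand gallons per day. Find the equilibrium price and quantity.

The market clears where 338.5 - 9P = 256 + 6P. Rearranging, 15P = 82.5, hence P* = 5.5.
Substitute back: Q* = 338.5 - 9(5.5) = 289.

P* = 5.5, Q* = 289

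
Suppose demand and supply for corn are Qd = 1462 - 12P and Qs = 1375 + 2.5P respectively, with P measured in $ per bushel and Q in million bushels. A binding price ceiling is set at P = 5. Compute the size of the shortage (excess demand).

Shortage = 14.5

Evaluating both curves at the ceiling price 5 gives Qd = 1402, Qs = 1387.5.
Shortage = Qd - Qs = 1402 - 1387.5 = 14.5.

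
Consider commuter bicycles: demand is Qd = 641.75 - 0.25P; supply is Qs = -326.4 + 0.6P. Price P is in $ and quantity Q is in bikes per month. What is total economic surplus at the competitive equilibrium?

Total surplus = 361105.5

At equilibrium Qd = Qs, so 641.75 - 0.25P = -326.4 + 0.6P; collecting terms, 968.15 = 0.85P and P* = 1139.
From the demand curve, Q* = 641.75 - 0.25(1139) = 357.
Demand choke price = 2567; supply choke price = 544. CS = ½(2567 - 1139)(357) = 254898; PS = ½(1139 - 544)(357) = 106207.5. Total surplus = 361105.5.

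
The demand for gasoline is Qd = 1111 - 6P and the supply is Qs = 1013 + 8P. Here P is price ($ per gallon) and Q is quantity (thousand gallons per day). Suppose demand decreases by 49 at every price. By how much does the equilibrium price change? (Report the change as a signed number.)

The market clears where 1111 - 6P = 1013 + 8P. Rearranging, 14P = 98, hence P* = 7.
Plugging P* into demand: Q* = 1111 - 6(7) = 1069.
After the shift, demand is Qd = 1062 - 6P.
New equilibrium: 49 = 14P, so P = 3.5 and Q = 1041.
ΔP = 3.5 - 7 = -3.5.

ΔP = -3.5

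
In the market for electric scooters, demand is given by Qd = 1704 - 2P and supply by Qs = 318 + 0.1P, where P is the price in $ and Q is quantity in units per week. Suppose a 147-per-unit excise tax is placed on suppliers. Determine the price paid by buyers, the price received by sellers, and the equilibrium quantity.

The tax drives a wedge P_b - P_s = 147. Substituting P_s = P_b - 147 into supply: Qs = 303.3 + 0.1P_b.
Set Qd = Qs: 1704 - 2P_b = 303.3 + 0.1P_b, so 1400.7 = 2.1P_b and P_b = 667.
So P_s = 520 and the quantity traded is Q = 1704 - 2(667) = 370.

P_b = 667, P_s = 520, Q = 370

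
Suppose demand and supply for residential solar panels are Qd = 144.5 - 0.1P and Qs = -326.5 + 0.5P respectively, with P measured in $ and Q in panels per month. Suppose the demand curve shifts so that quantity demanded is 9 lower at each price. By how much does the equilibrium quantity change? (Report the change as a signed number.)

Set Qd = Qs: 144.5 - 0.1P = -326.5 + 0.5P, so 471 = 0.6P and P* = 785.
Plugging P* into demand: Q* = 144.5 - 0.1(785) = 66.
After the shift, demand is Qd = 135.5 - 0.1P.
Re-solving, 0.6P = 462 gives P = 770 and Q = 58.5.
ΔQ = 58.5 - 66 = -7.5.

ΔQ = -7.5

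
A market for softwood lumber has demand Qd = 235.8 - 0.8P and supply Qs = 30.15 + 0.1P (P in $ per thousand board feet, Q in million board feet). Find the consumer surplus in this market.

Consumer surplus = 1755.625

Set Qd = Qs: 235.8 - 0.8P = 30.15 + 0.1P, so 205.65 = 0.9P and P* = 228.5.
Then Q* = 235.8 - 0.8(228.5) = 53.
Demand choke price (Qd = 0): P = 235.8/0.8 = 294.75. Consumer surplus = ½ × (294.75 - 228.5) × 53 = 1755.625.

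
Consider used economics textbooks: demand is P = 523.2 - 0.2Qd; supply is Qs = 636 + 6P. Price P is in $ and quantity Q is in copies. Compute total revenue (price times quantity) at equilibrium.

Total revenue = 308880

Rewriting in direct form: Qd = 2616 - 5P.
Set Qd = Qs: 2616 - 5P = 636 + 6P, so 1980 = 11P and P* = 180.
From the demand curve, Q* = 2616 - 5(180) = 1716.
Total revenue = P* × Q* = 180 × 1716 = 308880.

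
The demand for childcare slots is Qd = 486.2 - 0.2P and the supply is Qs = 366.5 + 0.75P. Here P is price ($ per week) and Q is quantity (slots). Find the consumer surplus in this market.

Equating demand and supply, 486.2 - 0.2P = 366.5 + 0.75P gives 0.95P = 119.7, so P* = 126.
Plugging P* into demand: Q* = 486.2 - 0.2(126) = 461.
Demand choke price (Qd = 0): P = 486.2/0.2 = 2431. Consumer surplus = ½ × (2431 - 126) × 461 = 531302.5.

Consumer surplus = 531302.5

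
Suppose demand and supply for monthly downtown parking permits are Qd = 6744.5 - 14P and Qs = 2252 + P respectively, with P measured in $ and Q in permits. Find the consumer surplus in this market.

Equating demand and supply, 6744.5 - 14P = 2252 + P gives 15P = 4492.5, so P* = 299.5.
Substitute back: Q* = 6744.5 - 14(299.5) = 2551.5.
Demand choke price (Qd = 0): P = 6744.5/14 = 481.75. Consumer surplus = ½ × (481.75 - 299.5) × 2551.5 = 232505.4375.

Consumer surplus = 232505.4375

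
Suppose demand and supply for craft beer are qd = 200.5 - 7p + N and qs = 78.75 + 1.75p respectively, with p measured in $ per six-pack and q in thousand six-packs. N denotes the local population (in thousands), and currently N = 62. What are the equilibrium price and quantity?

With N = 62, demand is qd = 262.5 - 7p.
At equilibrium qd = qs, so 262.5 - 7p = 78.75 + 1.75p; collecting terms, 183.75 = 8.75p and p* = 21.
Then q* = 262.5 - 7(21) = 115.5.

p* = 21, q* = 115.5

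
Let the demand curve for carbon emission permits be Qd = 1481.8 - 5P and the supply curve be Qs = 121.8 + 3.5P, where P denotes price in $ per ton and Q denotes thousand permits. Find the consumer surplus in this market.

Set Qd = Qs: 1481.8 - 5P = 121.8 + 3.5P, so 1360 = 8.5P and P* = 160.
Then Q* = 1481.8 - 5(160) = 681.8.
Demand choke price (Qd = 0): P = 1481.8/5 = 296.36. Consumer surplus = ½ × (296.36 - 160) × 681.8 = 46485.124.

Consumer surplus = 46485.124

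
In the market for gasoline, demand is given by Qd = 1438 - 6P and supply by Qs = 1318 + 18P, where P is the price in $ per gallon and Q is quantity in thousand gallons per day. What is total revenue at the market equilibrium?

Total revenue = 7040

Equating demand and supply, 1438 - 6P = 1318 + 18P gives 24P = 120, so P* = 5.
Plugging P* into demand: Q* = 1438 - 6(5) = 1408.
Total revenue = P* × Q* = 5 × 1408 = 7040.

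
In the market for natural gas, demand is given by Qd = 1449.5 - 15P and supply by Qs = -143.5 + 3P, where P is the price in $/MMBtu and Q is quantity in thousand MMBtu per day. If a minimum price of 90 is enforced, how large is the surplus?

At P = 90: Qd = 99.5 and Qs = 126.5.
Surplus = Qs - Qd = 126.5 - 99.5 = 27.

Surplus = 27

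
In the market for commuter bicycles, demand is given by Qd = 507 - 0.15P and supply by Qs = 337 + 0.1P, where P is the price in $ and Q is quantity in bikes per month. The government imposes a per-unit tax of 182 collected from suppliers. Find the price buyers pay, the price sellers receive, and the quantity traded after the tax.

P_b = 752.8, P_s = 570.8, Q = 394.08

Suppliers keep P_s = P_b - 182 per unit, so supply in terms of the buyer price is Qs = 318.8 + 0.1P_b.
Equate demand and the shifted supply: 507 - 0.15P_b = 318.8 + 0.1P_b, giving 0.25P_b = 188.2, so P_b = 752.8.
So P_s = 570.8 and the quantity traded is Q = 507 - 0.15(752.8) = 394.08.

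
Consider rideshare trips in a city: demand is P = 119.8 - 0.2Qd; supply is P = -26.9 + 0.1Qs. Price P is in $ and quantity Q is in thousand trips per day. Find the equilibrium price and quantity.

P* = 22, Q* = 489

Solving each curve for Q: Qd = 599 - 5P and Qs = 269 + 10P.
The market clears where 599 - 5P = 269 + 10P. Rearranging, 15P = 330, hence P* = 22.
Then Q* = 599 - 5(22) = 489.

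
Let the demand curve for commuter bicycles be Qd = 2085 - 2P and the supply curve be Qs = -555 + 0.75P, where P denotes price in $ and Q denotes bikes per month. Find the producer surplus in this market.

At equilibrium Qd = Qs, so 2085 - 2P = -555 + 0.75P; collecting terms, 2640 = 2.75P and P* = 960.
From the demand curve, Q* = 2085 - 2(960) = 165.
Supply choke price (Qs = 0): P = 740. Producer surplus = ½ × (960 - 740) × 165 = 18150.

Producer surplus = 18150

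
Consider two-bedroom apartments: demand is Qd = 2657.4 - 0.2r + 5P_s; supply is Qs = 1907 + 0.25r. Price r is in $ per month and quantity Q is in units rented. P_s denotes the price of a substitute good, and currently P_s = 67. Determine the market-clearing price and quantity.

With P_s = 67, demand is Qd = 2992.4 - 0.2r.
Set Qd = Qs: 2992.4 - 0.2r = 1907 + 0.25r, so 1085.4 = 0.45r and r* = 2412.
Plugging r* into demand: Q* = 2992.4 - 0.2(2412) = 2510.

r* = 2412, Q* = 2510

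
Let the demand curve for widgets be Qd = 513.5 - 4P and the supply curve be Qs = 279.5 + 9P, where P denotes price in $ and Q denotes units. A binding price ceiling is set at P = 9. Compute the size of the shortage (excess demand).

At P = 9: Qd = 477.5 and Qs = 360.5.
Shortage = Qd - Qs = 477.5 - 360.5 = 117.

Shortage = 117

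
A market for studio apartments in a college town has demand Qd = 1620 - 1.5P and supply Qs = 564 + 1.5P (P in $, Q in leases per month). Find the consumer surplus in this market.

Set Qd = Qs: 1620 - 1.5P = 564 + 1.5P, so 1056 = 3P and P* = 352.
Plugging P* into demand: Q* = 1620 - 1.5(352) = 1092.
Demand choke price (Qd = 0): P = 1620/1.5 = 1080. Consumer surplus = ½ × (1080 - 352) × 1092 = 397488.

Consumer surplus = 397488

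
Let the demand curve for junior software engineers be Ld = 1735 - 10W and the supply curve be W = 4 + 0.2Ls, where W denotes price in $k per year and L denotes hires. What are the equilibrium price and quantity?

Inverting to quantity form: Ls = -20 + 5W.
The market clears where 1735 - 10W = -20 + 5W. Rearranging, 15W = 1755, hence W* = 117.
Plugging W* into demand: L* = 1735 - 10(117) = 565.

W* = 117, L* = 565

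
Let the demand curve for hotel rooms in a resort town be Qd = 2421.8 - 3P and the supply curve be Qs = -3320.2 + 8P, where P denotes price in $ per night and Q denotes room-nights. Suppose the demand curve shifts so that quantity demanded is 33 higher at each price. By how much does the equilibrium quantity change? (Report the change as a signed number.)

At equilibrium Qd = Qs, so 2421.8 - 3P = -3320.2 + 8P; collecting terms, 5742 = 11P and P* = 522.
From the demand curve, Q* = 2421.8 - 3(522) = 855.8.
After the shift, demand is Qd = 2454.8 - 3P.
The new intersection has 5775 = 11P, i.e. P = 525, Q = 879.8.
ΔQ = 879.8 - 855.8 = 24.

ΔQ = 24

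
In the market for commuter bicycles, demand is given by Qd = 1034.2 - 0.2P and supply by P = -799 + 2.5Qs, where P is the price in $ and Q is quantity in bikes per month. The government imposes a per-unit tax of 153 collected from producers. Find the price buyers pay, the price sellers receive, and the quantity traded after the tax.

P_b = 1293, P_s = 1140, Q = 775.6

Solving each curve for Q: Qs = 319.6 + 0.4P.
Producers keep P_s = P_b - 153 per unit, so supply in terms of the buyer price is Qs = 258.4 + 0.4P_b.
Market clearing requires 1034.2 - 0.2P_b = 258.4 + 0.4P_b; hence 775.8 = 0.6P_b and P_b = 1293.
So P_s = 1140 and the quantity traded is Q = 1034.2 - 0.2(1293) = 775.6.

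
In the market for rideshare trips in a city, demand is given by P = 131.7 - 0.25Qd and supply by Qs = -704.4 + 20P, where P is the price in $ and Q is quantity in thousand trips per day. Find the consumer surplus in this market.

Inverting to quantity form: Qd = 526.8 - 4P.
Set Qd = Qs: 526.8 - 4P = -704.4 + 20P, so 1231.2 = 24P and P* = 51.3.
Substitute back: Q* = 526.8 - 4(51.3) = 321.6.
Demand choke price (Qd = 0): P = 526.8/4 = 131.7. Consumer surplus = ½ × (131.7 - 51.3) × 321.6 = 12928.32.

Consumer surplus = 12928.32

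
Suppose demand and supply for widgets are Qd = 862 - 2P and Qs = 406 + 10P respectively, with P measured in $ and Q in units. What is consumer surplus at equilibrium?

Consumer surplus = 154449

Equating demand and supply, 862 - 2P = 406 + 10P gives 12P = 456, so P* = 38.
Plugging P* into demand: Q* = 862 - 2(38) = 786.
Demand choke price (Qd = 0): P = 862/2 = 431. Consumer surplus = ½ × (431 - 38) × 786 = 154449.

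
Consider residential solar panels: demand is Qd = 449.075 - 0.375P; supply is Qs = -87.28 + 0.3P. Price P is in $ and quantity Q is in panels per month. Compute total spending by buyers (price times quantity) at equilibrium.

At equilibrium Qd = Qs, so 449.075 - 0.375P = -87.28 + 0.3P; collecting terms, 536.355 = 0.675P and P* = 794.6.
Substitute back: Q* = 449.075 - 0.375(794.6) = 151.1.
Total spending by buyers = P* × Q* = 794.6 × 151.1 = 120064.06.

Total spending by buyers = 120064.06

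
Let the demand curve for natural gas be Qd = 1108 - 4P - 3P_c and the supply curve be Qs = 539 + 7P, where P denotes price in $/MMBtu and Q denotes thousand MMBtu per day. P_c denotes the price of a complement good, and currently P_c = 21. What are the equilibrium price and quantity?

P* = 46, Q* = 861

With P_c = 21, demand is Qd = 1045 - 4P.
Set Qd = Qs: 1045 - 4P = 539 + 7P, so 506 = 11P and P* = 46.
Plugging P* into demand: Q* = 1045 - 4(46) = 861.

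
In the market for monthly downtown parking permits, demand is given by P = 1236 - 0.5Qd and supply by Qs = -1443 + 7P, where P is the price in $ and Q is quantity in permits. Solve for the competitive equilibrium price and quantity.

P* = 435, Q* = 1602

Inverting to quantity form: Qd = 2472 - 2P.
At equilibrium Qd = Qs, so 2472 - 2P = -1443 + 7P; collecting terms, 3915 = 9P and P* = 435.
Then Q* = 2472 - 2(435) = 1602.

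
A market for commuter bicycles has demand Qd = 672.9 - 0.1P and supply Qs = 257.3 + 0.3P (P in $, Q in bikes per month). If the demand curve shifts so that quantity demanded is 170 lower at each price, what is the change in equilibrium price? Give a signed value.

ΔP = -425

The market clears where 672.9 - 0.1P = 257.3 + 0.3P. Rearranging, 0.4P = 415.6, hence P* = 1039.
Then Q* = 672.9 - 0.1(1039) = 569.
After the shift, demand is Qd = 502.9 - 0.1P.
Re-solving, 0.4P = 245.6 gives P = 614 and Q = 441.5.
ΔP = 614 - 1039 = -425.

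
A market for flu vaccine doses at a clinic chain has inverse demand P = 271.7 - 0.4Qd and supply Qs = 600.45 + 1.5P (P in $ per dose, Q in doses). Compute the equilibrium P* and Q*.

P* = 19.7, Q* = 630

In direct form, Qd = 679.25 - 2.5P.
Equating demand and supply, 679.25 - 2.5P = 600.45 + 1.5P gives 4P = 78.8, so P* = 19.7.
Then Q* = 679.25 - 2.5(19.7) = 630.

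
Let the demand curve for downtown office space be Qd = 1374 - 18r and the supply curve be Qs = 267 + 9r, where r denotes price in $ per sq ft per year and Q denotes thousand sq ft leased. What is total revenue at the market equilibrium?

Total revenue = 26076

The market clears where 1374 - 18r = 267 + 9r. Rearranging, 27r = 1107, hence r* = 41.
Then Q* = 1374 - 18(41) = 636.
Total revenue = r* × Q* = 41 × 636 = 26076.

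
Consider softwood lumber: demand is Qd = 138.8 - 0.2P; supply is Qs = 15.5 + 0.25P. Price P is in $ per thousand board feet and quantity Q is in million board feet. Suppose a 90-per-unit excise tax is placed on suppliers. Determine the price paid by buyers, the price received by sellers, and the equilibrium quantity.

With a tax of 90 on suppliers, they supply based on the net price P_s = P_b - 90, so Qs = -7 + 0.25P_b.
Set Qd = Qs: 138.8 - 0.2P_b = -7 + 0.25P_b, so 145.8 = 0.45P_b and P_b = 324.
Then P_s = 324 - 90 = 234 and Q = 138.8 - 0.2(324) = 74.

P_b = 324, P_s = 234, Q = 74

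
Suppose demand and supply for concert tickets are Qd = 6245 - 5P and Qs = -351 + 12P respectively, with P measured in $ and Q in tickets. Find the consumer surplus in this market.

Consumer surplus = 1853302.5

The market clears where 6245 - 5P = -351 + 12P. Rearranging, 17P = 6596, hence P* = 388.
Then Q* = 6245 - 5(388) = 4305.
Demand choke price (Qd = 0): P = 6245/5 = 1249. Consumer surplus = ½ × (1249 - 388) × 4305 = 1853302.5.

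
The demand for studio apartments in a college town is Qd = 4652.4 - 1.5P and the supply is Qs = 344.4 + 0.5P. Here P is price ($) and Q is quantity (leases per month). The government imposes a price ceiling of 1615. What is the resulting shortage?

With P fixed at 1615, quantity demanded is 2229.9 and quantity supplied is 1151.9.
Shortage = Qd - Qs = 2229.9 - 1151.9 = 1078.

Shortage = 1078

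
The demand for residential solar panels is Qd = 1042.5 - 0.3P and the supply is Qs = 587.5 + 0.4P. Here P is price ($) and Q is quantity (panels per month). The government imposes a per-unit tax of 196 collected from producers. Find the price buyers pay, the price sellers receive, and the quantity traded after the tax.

P_b = 762, P_s = 566, Q = 813.9

The tax drives a wedge P_b - P_s = 196. Substituting P_s = P_b - 196 into supply: Qs = 509.1 + 0.4P_b.
Equate demand and the shifted supply: 1042.5 - 0.3P_b = 509.1 + 0.4P_b, giving 0.7P_b = 533.4, so P_b = 762.
So P_s = 566 and the quantity traded is Q = 1042.5 - 0.3(762) = 813.9.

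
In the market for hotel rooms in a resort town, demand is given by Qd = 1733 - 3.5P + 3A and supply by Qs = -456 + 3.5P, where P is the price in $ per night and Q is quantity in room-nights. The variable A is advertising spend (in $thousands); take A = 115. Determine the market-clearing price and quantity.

P* = 362, Q* = 811

With A = 115, demand is Qd = 2078 - 3.5P.
Equating demand and supply, 2078 - 3.5P = -456 + 3.5P gives 7P = 2534, so P* = 362.
Plugging P* into demand: Q* = 2078 - 3.5(362) = 811.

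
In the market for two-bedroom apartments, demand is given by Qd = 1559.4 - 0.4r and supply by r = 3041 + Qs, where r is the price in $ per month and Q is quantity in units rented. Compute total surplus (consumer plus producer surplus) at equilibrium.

In direct form, Qs = -3041 + r.
The market clears where 1559.4 - 0.4r = -3041 + r. Rearranging, 1.4r = 4600.4, hence r* = 3286.
From the demand curve, Q* = 1559.4 - 0.4(3286) = 245.
Demand choke price = 3898.5; supply choke price = 3041. CS = ½(3898.5 - 3286)(245) = 75031.25; PS = ½(3286 - 3041)(245) = 30012.5. Total surplus = 105043.75.

Total surplus = 105043.75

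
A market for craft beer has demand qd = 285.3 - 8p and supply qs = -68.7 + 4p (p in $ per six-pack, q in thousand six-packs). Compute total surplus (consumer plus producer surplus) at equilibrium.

Equating demand and supply, 285.3 - 8p = -68.7 + 4p gives 12p = 354, so p* = 29.5.
Plugging p* into demand: q* = 285.3 - 8(29.5) = 49.3.
Demand choke price = 35.6625; supply choke price = 17.175. CS = ½(35.6625 - 29.5)(49.3) = 151.905625; PS = ½(29.5 - 17.175)(49.3) = 303.81125. Total surplus = 455.716875.

Total surplus = 455.716875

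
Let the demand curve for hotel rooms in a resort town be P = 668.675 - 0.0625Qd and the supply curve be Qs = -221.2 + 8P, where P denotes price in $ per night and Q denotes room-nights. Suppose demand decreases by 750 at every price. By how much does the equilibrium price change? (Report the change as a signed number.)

Rewriting in direct form: Qd = 10698.8 - 16P.
At equilibrium Qd = Qs, so 10698.8 - 16P = -221.2 + 8P; collecting terms, 10920 = 24P and P* = 455.
From the demand curve, Q* = 10698.8 - 16(455) = 3418.8.
After the shift, demand is Qd = 9948.8 - 16P.
The new intersection has 10170 = 24P, i.e. P = 423.75, Q = 3168.8.
ΔP = 423.75 - 455 = -31.25.

ΔP = -31.25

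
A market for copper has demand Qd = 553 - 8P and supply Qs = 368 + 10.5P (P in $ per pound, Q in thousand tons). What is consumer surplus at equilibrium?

Consumer surplus = 13983.0625

Set Qd = Qs: 553 - 8P = 368 + 10.5P, so 185 = 18.5P and P* = 10.
Substitute back: Q* = 553 - 8(10) = 473.
Demand choke price (Qd = 0): P = 553/8 = 69.125. Consumer surplus = ½ × (69.125 - 10) × 473 = 13983.0625.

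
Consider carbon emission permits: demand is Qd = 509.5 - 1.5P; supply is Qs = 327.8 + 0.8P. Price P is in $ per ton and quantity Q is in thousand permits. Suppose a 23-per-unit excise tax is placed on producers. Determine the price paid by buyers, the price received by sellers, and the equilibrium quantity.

Producers keep P_s = P_b - 23 per unit, so supply in terms of the buyer price is Qs = 309.4 + 0.8P_b.
Market clearing requires 509.5 - 1.5P_b = 309.4 + 0.8P_b; hence 200.1 = 2.3P_b and P_b = 87.
So P_s = 64 and the quantity traded is Q = 509.5 - 1.5(87) = 379.

P_b = 87, P_s = 64, Q = 379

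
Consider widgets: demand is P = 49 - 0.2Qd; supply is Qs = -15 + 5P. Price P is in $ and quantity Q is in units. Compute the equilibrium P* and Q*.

In direct form, Qd = 245 - 5P.
The market clears where 245 - 5P = -15 + 5P. Rearranging, 10P = 260, hence P* = 26.
Plugging P* into demand: Q* = 245 - 5(26) = 115.

P* = 26, Q* = 115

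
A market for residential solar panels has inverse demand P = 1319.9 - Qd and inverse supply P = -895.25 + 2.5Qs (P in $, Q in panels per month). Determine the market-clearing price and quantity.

P* = 687, Q* = 632.9

Rewriting in direct form: Qd = 1319.9 - P and Qs = 358.1 + 0.4P.
At equilibrium Qd = Qs, so 1319.9 - P = 358.1 + 0.4P; collecting terms, 961.8 = 1.4P and P* = 687.
Substitute back: Q* = 1319.9 - 687 = 632.9.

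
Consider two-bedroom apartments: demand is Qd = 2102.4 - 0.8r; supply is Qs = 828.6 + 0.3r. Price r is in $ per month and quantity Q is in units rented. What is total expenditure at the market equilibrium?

Total expenditure = 1361808

The market clears where 2102.4 - 0.8r = 828.6 + 0.3r. Rearranging, 1.1r = 1273.8, hence r* = 1158.
From the demand curve, Q* = 2102.4 - 0.8(1158) = 1176.
Total expenditure = r* × Q* = 1158 × 1176 = 1361808.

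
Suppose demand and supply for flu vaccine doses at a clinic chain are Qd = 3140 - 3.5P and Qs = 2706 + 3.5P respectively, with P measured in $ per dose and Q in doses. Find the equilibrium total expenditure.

Set Qd = Qs: 3140 - 3.5P = 2706 + 3.5P, so 434 = 7P and P* = 62.
Substitute back: Q* = 3140 - 3.5(62) = 2923.
Total expenditure = P* × Q* = 62 × 2923 = 181226.

Total expenditure = 181226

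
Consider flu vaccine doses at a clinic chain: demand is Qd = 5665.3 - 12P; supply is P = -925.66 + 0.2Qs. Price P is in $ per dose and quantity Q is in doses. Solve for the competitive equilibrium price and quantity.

Solving each curve for Q: Qs = 4628.3 + 5P.
Set Qd = Qs: 5665.3 - 12P = 4628.3 + 5P, so 1037 = 17P and P* = 61.
Plugging P* into demand: Q* = 5665.3 - 12(61) = 4933.3.

P* = 61, Q* = 4933.3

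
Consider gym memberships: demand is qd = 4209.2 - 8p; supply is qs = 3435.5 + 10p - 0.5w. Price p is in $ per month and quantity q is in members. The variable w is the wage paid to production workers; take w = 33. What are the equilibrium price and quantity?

With w = 33, supply is qs = 3419 + 10p.
At equilibrium qd = qs, so 4209.2 - 8p = 3419 + 10p; collecting terms, 790.2 = 18p and p* = 43.9.
Substitute back: q* = 4209.2 - 8(43.9) = 3858.

p* = 43.9, q* = 3858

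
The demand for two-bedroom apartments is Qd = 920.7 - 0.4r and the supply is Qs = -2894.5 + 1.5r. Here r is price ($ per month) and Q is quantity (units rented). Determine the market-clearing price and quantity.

Set Qd = Qs: 920.7 - 0.4r = -2894.5 + 1.5r, so 3815.2 = 1.9r and r* = 2008.
Then Q* = 920.7 - 0.4(2008) = 117.5.

r* = 2008, Q* = 117.5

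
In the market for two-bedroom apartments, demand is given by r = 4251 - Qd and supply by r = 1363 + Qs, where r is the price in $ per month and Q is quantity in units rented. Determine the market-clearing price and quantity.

r* = 2807, Q* = 1444

In direct form, Qd = 4251 - r and Qs = -1363 + r.
At equilibrium Qd = Qs, so 4251 - r = -1363 + r; collecting terms, 5614 = 2r and r* = 2807.
Substitute back: Q* = 4251 - 2807 = 1444.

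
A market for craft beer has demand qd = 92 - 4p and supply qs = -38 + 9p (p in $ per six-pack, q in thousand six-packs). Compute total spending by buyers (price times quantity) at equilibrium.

At equilibrium qd = qs, so 92 - 4p = -38 + 9p; collecting terms, 130 = 13p and p* = 10.
From the demand curve, q* = 92 - 4(10) = 52.
Total spending by buyers = p* × q* = 10 × 52 = 520.

Total spending by buyers = 520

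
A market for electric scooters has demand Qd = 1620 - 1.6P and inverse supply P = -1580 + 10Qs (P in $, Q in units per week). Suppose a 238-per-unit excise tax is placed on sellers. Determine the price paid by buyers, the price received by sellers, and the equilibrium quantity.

P_b = 874, P_s = 636, Q = 221.6

Solving each curve for Q: Qs = 158 + 0.1P.
Sellers keep P_s = P_b - 238 per unit, so supply in terms of the buyer price is Qs = 134.2 + 0.1P_b.
Equate demand and the shifted supply: 1620 - 1.6P_b = 134.2 + 0.1P_b, giving 1.7P_b = 1485.8, so P_b = 874.
Then P_s = 874 - 238 = 636 and Q = 1620 - 1.6(874) = 221.6.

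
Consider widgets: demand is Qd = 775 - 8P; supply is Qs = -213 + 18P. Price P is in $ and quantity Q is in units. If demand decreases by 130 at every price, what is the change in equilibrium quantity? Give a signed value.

ΔQ = -90

Set Qd = Qs: 775 - 8P = -213 + 18P, so 988 = 26P and P* = 38.
Then Q* = 775 - 8(38) = 471.
After the shift, demand is Qd = 645 - 8P.
The new intersection has 858 = 26P, i.e. P = 33, Q = 381.
ΔQ = 381 - 471 = -90.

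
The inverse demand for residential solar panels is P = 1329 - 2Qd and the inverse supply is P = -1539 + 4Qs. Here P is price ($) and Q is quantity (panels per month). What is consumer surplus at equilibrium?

Consumer surplus = 228484

In direct form, Qd = 664.5 - 0.5P and Qs = 384.75 + 0.25P.
Equating demand and supply, 664.5 - 0.5P = 384.75 + 0.25P gives 0.75P = 279.75, so P* = 373.
Plugging P* into demand: Q* = 664.5 - 0.5(373) = 478.
Demand choke price (Qd = 0): P = 664.5/0.5 = 1329. Consumer surplus = ½ × (1329 - 373) × 478 = 228484.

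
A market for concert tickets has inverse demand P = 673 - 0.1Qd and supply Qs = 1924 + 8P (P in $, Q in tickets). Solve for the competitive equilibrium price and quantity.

P* = 267, Q* = 4060

Inverting to quantity form: Qd = 6730 - 10P.
Equating demand and supply, 6730 - 10P = 1924 + 8P gives 18P = 4806, so P* = 267.
Plugging P* into demand: Q* = 6730 - 10(267) = 4060.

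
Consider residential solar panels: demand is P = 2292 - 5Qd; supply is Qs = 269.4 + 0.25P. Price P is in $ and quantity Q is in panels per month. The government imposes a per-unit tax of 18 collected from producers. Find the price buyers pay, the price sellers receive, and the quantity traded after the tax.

Rewriting in direct form: Qd = 458.4 - 0.2P.
The tax drives a wedge P_b - P_s = 18. Substituting P_s = P_b - 18 into supply: Qs = 264.9 + 0.25P_b.
Equate demand and the shifted supply: 458.4 - 0.2P_b = 264.9 + 0.25P_b, giving 0.45P_b = 193.5, so P_b = 430.
So P_s = 412 and the quantity traded is Q = 458.4 - 0.2(430) = 372.4.

P_b = 430, P_s = 412, Q = 372.4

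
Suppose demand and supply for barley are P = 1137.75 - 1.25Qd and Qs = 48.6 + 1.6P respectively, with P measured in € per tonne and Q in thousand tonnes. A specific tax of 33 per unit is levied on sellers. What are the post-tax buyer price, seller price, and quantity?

Inverting to quantity form: Qd = 910.2 - 0.8P.
With a tax of 33 on sellers, they supply based on the net price P_s = P_b - 33, so Qs = -4.2 + 1.6P_b.
Equate demand and the shifted supply: 910.2 - 0.8P_b = -4.2 + 1.6P_b, giving 2.4P_b = 914.4, so P_b = 381.
So P_s = 348 and the quantity traded is Q = 910.2 - 0.8(381) = 605.4.

P_b = 381, P_s = 348, Q = 605.4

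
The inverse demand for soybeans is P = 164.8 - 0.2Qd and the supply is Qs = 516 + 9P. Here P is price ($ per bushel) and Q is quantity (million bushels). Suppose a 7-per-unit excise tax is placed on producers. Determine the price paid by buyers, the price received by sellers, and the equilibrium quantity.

Inverting to quantity form: Qd = 824 - 5P.
Producers keep P_s = P_b - 7 per unit, so supply in terms of the buyer price is Qs = 453 + 9P_b.
Equate demand and the shifted supply: 824 - 5P_b = 453 + 9P_b, giving 14P_b = 371, so P_b = 26.5.
Then P_s = 26.5 - 7 = 19.5 and Q = 824 - 5(26.5) = 691.5.

P_b = 26.5, P_s = 19.5, Q = 691.5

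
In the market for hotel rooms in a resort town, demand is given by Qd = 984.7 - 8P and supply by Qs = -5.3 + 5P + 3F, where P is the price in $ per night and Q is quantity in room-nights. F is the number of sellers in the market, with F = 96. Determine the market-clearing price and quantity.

P* = 54, Q* = 552.7

With F = 96, supply is Qs = 282.7 + 5P.
At equilibrium Qd = Qs, so 984.7 - 8P = 282.7 + 5P; collecting terms, 702 = 13P and P* = 54.
Plugging P* into demand: Q* = 984.7 - 8(54) = 552.7.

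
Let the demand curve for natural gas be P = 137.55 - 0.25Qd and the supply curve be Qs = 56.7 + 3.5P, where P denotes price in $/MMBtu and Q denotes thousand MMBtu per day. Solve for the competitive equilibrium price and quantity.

Rewriting in direct form: Qd = 550.2 - 4P.
Equating demand and supply, 550.2 - 4P = 56.7 + 3.5P gives 7.5P = 493.5, so P* = 65.8.
From the demand curve, Q* = 550.2 - 4(65.8) = 287.

P* = 65.8, Q* = 287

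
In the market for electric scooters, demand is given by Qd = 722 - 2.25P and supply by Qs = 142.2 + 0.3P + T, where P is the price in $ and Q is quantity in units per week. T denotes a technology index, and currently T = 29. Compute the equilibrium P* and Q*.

With T = 29, supply is Qs = 171.2 + 0.3P.
Set Qd = Qs: 722 - 2.25P = 171.2 + 0.3P, so 550.8 = 2.55P and P* = 216.
From the demand curve, Q* = 722 - 2.25(216) = 236.

P* = 216, Q* = 236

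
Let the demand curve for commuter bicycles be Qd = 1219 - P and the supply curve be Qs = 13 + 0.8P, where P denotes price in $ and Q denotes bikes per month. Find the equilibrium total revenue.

At equilibrium Qd = Qs, so 1219 - P = 13 + 0.8P; collecting terms, 1206 = 1.8P and P* = 670.
Substitute back: Q* = 1219 - 670 = 549.
Total revenue = P* × Q* = 670 × 549 = 367830.

Total revenue = 367830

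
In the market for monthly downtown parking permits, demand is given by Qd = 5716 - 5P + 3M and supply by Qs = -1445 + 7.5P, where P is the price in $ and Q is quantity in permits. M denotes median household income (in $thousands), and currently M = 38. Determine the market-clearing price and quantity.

P* = 582, Q* = 2920

With M = 38, demand is Qd = 5830 - 5P.
The market clears where 5830 - 5P = -1445 + 7.5P. Rearranging, 12.5P = 7275, hence P* = 582.
Then Q* = 5830 - 5(582) = 2920.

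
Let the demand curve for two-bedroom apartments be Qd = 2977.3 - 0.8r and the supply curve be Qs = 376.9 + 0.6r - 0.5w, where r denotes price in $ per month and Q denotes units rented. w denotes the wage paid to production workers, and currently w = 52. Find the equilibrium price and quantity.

With w = 52, supply is Qs = 350.9 + 0.6r.
The market clears where 2977.3 - 0.8r = 350.9 + 0.6r. Rearranging, 1.4r = 2626.4, hence r* = 1876.
Substitute back: Q* = 2977.3 - 0.8(1876) = 1476.5.

r* = 1876, Q* = 1476.5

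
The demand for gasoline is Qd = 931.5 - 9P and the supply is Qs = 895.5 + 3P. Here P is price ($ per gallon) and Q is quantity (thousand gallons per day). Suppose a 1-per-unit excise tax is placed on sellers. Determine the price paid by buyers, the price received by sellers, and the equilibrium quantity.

P_b = 3.25, P_s = 2.25, Q = 902.25

With a tax of 1 on sellers, they supply based on the net price P_s = P_b - 1, so Qs = 892.5 + 3P_b.
Equate demand and the shifted supply: 931.5 - 9P_b = 892.5 + 3P_b, giving 12P_b = 39, so P_b = 3.25.
So P_s = 2.25 and the quantity traded is Q = 931.5 - 9(3.25) = 902.25.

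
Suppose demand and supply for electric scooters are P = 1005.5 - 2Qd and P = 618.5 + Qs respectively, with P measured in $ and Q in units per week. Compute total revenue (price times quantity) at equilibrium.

Total revenue = 96427.5

In direct form, Qd = 502.75 - 0.5P and Qs = -618.5 + P.
Equating demand and supply, 502.75 - 0.5P = -618.5 + P gives 1.5P = 1121.25, so P* = 747.5.
Then Q* = 502.75 - 0.5(747.5) = 129.
Total revenue = P* × Q* = 747.5 × 129 = 96427.5.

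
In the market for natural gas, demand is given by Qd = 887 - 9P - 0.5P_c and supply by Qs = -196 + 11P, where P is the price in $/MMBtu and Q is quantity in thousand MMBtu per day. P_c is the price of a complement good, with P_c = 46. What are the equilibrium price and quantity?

With P_c = 46, demand is Qd = 864 - 9P.
Equating demand and supply, 864 - 9P = -196 + 11P gives 20P = 1060, so P* = 53.
Plugging P* into demand: Q* = 864 - 9(53) = 387.

P* = 53, Q* = 387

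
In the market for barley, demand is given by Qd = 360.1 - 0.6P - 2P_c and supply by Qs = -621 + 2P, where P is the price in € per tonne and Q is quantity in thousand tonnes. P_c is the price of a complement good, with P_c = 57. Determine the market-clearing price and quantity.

With P_c = 57, demand is Qd = 246.1 - 0.6P.
Equating demand and supply, 246.1 - 0.6P = -621 + 2P gives 2.6P = 867.1, so P* = 333.5.
Then Q* = 246.1 - 0.6(333.5) = 46.

P* = 333.5, Q* = 46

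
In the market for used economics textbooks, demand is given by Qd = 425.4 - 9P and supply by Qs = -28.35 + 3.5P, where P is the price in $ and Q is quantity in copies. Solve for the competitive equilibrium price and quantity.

Set Qd = Qs: 425.4 - 9P = -28.35 + 3.5P, so 453.75 = 12.5P and P* = 36.3.
Substitute back: Q* = 425.4 - 9(36.3) = 98.7.

P* = 36.3, Q* = 98.7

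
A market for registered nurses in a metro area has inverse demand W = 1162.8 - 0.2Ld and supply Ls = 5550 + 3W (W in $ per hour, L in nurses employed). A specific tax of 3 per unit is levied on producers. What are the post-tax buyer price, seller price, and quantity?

Rewriting in direct form: Ld = 5814 - 5W.
With a tax of 3 on producers, they supply based on the net price W_s = W_b - 3, so Ls = 5541 + 3W_b.
Market clearing requires 5814 - 5W_b = 5541 + 3W_b; hence 273 = 8W_b and W_b = 34.125.
So W_s = 31.125 and the quantity traded is L = 5814 - 5(34.125) = 5643.375.

W_b = 34.125, W_s = 31.125, L = 5643.375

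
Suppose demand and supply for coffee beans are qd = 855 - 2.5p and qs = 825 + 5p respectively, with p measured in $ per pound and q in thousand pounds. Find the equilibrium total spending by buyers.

Total spending by buyers = 3380

The market clears where 855 - 2.5p = 825 + 5p. Rearranging, 7.5p = 30, hence p* = 4.
Substitute back: q* = 855 - 2.5(4) = 845.
Total spending by buyers = p* × q* = 4 × 845 = 3380.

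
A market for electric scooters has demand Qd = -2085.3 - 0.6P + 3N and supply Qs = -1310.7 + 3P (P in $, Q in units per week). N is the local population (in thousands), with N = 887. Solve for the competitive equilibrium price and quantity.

With N = 887, demand is Qd = 575.7 - 0.6P.
Equating demand and supply, 575.7 - 0.6P = -1310.7 + 3P gives 3.6P = 1886.4, so P* = 524.
Substitute back: Q* = 575.7 - 0.6(524) = 261.3.

P* = 524, Q* = 261.3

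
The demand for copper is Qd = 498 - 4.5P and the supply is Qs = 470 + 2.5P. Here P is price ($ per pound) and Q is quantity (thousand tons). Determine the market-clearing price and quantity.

Set Qd = Qs: 498 - 4.5P = 470 + 2.5P, so 28 = 7P and P* = 4.
From the demand curve, Q* = 498 - 4.5(4) = 480.

P* = 4, Q* = 480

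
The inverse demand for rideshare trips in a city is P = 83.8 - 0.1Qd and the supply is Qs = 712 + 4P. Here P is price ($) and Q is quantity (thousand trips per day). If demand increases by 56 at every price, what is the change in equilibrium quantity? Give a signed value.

ΔQ = 16

In direct form, Qd = 838 - 10P.
At equilibrium Qd = Qs, so 838 - 10P = 712 + 4P; collecting terms, 126 = 14P and P* = 9.
From the demand curve, Q* = 838 - 10(9) = 748.
After the shift, demand is Qd = 894 - 10P.
The new intersection has 182 = 14P, i.e. P = 13, Q = 764.
ΔQ = 764 - 748 = 16.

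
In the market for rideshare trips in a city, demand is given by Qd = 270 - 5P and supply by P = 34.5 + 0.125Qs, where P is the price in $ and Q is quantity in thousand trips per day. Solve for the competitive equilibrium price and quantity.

P* = 42, Q* = 60

Solving each curve for Q: Qs = -276 + 8P.
At equilibrium Qd = Qs, so 270 - 5P = -276 + 8P; collecting terms, 546 = 13P and P* = 42.
Then Q* = 270 - 5(42) = 60.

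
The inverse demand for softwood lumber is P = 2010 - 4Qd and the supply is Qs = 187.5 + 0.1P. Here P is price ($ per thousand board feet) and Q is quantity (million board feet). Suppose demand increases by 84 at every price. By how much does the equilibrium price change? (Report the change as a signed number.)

ΔP = 240

In direct form, Qd = 502.5 - 0.25P.
Equating demand and supply, 502.5 - 0.25P = 187.5 + 0.1P gives 0.35P = 315, so P* = 900.
From the demand curve, Q* = 502.5 - 0.25(900) = 277.5.
After the shift, demand is Qd = 586.5 - 0.25P.
New equilibrium: 399 = 0.35P, so P = 1140 and Q = 301.5.
ΔP = 1140 - 900 = 240.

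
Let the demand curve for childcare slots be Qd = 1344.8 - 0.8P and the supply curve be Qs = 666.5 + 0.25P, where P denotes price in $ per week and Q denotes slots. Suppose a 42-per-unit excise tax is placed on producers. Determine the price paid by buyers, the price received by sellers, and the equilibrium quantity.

With a tax of 42 on producers, they supply based on the net price P_s = P_b - 42, so Qs = 656 + 0.25P_b.
Equate demand and the shifted supply: 1344.8 - 0.8P_b = 656 + 0.25P_b, giving 1.05P_b = 688.8, so P_b = 656.
Then P_s = 656 - 42 = 614 and Q = 1344.8 - 0.8(656) = 820.

P_b = 656, P_s = 614, Q = 820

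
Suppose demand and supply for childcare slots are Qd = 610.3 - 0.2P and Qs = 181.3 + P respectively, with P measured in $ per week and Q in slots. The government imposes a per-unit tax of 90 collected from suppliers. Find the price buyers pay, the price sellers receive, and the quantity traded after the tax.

The tax drives a wedge P_b - P_s = 90. Substituting P_s = P_b - 90 into supply: Qs = 91.3 + P_b.
Market clearing requires 610.3 - 0.2P_b = 91.3 + P_b; hence 519 = 1.2P_b and P_b = 432.5.
So P_s = 342.5 and the quantity traded is Q = 610.3 - 0.2(432.5) = 523.8.

P_b = 432.5, P_s = 342.5, Q = 523.8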